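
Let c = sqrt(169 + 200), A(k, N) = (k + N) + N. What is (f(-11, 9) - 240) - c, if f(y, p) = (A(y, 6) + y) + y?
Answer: -261 - 3*sqrt(41) ≈ -280.21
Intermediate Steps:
A(k, N) = k + 2*N (A(k, N) = (N + k) + N = k + 2*N)
c = 3*sqrt(41) (c = sqrt(369) = 3*sqrt(41) ≈ 19.209)
f(y, p) = 12 + 3*y (f(y, p) = ((y + 2*6) + y) + y = ((y + 12) + y) + y = ((12 + y) + y) + y = (12 + 2*y) + y = 12 + 3*y)
(f(-11, 9) - 240) - c = ((12 + 3*(-11)) - 240) - 3*sqrt(41) = ((12 - 33) - 240) - 3*sqrt(41) = (-21 - 240) - 3*sqrt(41) = -261 - 3*sqrt(41)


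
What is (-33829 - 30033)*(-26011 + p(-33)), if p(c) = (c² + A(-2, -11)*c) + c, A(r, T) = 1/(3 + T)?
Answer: 6373651117/4 ≈ 1.5934e+9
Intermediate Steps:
p(c) = c² + 7*c/8 (p(c) = (c² + c/(3 - 11)) + c = (c² + c/(-8)) + c = (c² - c/8) + c = c² + 7*c/8)
(-33829 - 30033)*(-26011 + p(-33)) = (-33829 - 30033)*(-26011 + (⅛)*(-33)*(7 + 8*(-33))) = -63862*(-26011 + (⅛)*(-33)*(7 - 264)) = -63862*(-26011 + (⅛)*(-33)*(-257)) = -63862*(-26011 + 8481/8) = -63862*(-199607/8) = 6373651117/4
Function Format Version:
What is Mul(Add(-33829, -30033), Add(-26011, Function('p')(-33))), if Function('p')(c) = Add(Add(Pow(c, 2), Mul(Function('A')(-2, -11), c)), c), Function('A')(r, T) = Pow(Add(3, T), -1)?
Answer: Rational(6373651117, 4) ≈ 1.5934e+9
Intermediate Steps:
Function('p')(c) = Add(Pow(c, 2), Mul(Rational(7, 8), c)) (Function('p')(c) = Add(Add(Pow(c, 2), Mul(Pow(Add(3, -11), -1), c)), c) = Add(Add(Pow(c, 2), Mul(Pow(-8, -1), c)), c) = Add(Add(Pow(c, 2), Mul(Rational(-1, 8), c)), c) = Add(Pow(c, 2), Mul(Rational(7, 8), c)))
Mul(Add(-33829, -30033), Add(-26011, Function('p')(-33))) = Mul(Add(-33829, -30033), Add(-26011, Mul(Rational(1, 8), -33, Add(7, Mul(8, -33))))) = Mul(-63862, Add(-26011, Mul(Rational(1, 8), -33, Add(7, -264)))) = Mul(-63862, Add(-26011, Mul(Rational(1, 8), -33, -257))) = Mul(-63862, Add(-26011, Rational(8481, 8))) = Mul(-63862, Rational(-199607, 8)) = Rational(6373651117, 4)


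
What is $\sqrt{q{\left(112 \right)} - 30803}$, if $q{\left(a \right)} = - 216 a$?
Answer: $i \sqrt{54995} \approx 234.51 i$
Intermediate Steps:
$\sqrt{q{\left(112 \right)} - 30803} = \sqrt{\left(-216\right) 112 - 30803} = \sqrt{-24192 - 30803} = \sqrt{-54995} = i \sqrt{54995}$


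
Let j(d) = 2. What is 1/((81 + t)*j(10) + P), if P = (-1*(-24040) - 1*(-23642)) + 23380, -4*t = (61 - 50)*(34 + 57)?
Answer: 2/141447 ≈ 1.4140e-5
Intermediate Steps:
t = -1001/4 (t = -(61 - 50)*(34 + 57)/4 = -11*91/4 = -¼*1001 = -1001/4 ≈ -250.25)
P = 71062 (P = (24040 + 23642) + 23380 = 47682 + 23380 = 71062)
1/((81 + t)*j(10) + P) = 1/((81 - 1001/4)*2 + 71062) = 1/(-677/4*2 + 71062) = 1/(-677/2 + 71062) = 1/(141447/2) = 2/141447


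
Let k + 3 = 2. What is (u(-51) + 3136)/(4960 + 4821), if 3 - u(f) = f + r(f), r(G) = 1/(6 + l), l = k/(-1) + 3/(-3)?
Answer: 19139/58686 ≈ 0.32613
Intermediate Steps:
k = -1 (k = -3 + 2 = -1)
l = 0 (l = -1/(-1) + 3/(-3) = -1*(-1) + 3*(-1/3) = 1 - 1 = 0)
r(G) = 1/6 (r(G) = 1/(6 + 0) = 1/6)
u(f) = 17/6 - f (u(f) = 3 - (f + 1/6) = 3 - (1/6 + f) = 3 + (-1/6 - f) = 17/6 - f)
(u(-51) + 3136)/(4960 + 4821) = ((17/6 - 1*(-51)) + 3136)/(4960 + 4821) = ((17/6 + 51) + 3136)/9781 = (323/6 + 3136)*(1/9781) = (19139/6)*(1/9781) = 19139/58686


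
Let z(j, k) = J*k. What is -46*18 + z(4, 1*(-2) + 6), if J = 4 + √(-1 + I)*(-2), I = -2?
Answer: -812 - 8*I*√3 ≈ -812.0 - 13.856*I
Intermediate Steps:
J = 4 - 2*I*√3 (J = 4 + √(-1 - 2)*(-2) = 4 + √(-3)*(-2) = 4 + (I*√3)*(-2) = 4 - 2*I*√3 ≈ 4.0 - 3.4641*I)
z(j, k) = k*(4 - 2*I*√3) (z(j, k) = (4 - 2*I*√3)*k = k*(4 - 2*I*√3))
-46*18 + z(4, 1*(-2) + 6) = -46*18 + 2*(1*(-2) + 6)*(2 - I*√3) = -828 + 2*(-2 + 6)*(2 - I*√3) = -828 + 2*4*(2 - I*√3) = -828 + (16 - 8*I*√3) = -812 - 8*I*√3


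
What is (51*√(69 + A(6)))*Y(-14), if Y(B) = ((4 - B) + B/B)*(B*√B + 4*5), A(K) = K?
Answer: 96900*√3 - 67830*I*√42 ≈ 1.6784e+5 - 4.3959e+5*I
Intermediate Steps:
Y(B) = (5 - B)*(20 + B^(3/2)) (Y(B) = ((4 - B) + 1)*(B^(3/2) + 20) = (5 - B)*(20 + B^(3/2)))
(51*√(69 + A(6)))*Y(-14) = (51*√(69 + 6))*(100 - (-14)^(5/2) - 20*(-14) + 5*(-14)^(3/2)) = (51*√75)*(100 - 196*I*√14 + 280 + 5*(-14*I*√14)) = (51*(5*√3))*(100 - 196*I*√14 + 280 - 70*I*√14) = (255*√3)*(380 - 266*I*√14) = 255*√3*(380 - 266*I*√14)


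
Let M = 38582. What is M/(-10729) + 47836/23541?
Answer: -395026418/252571389 ≈ -1.5640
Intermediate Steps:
M/(-10729) + 47836/23541 = 38582/(-10729) + 47836/23541 = 38582*(-1/10729) + 47836*(1/23541) = -38582/10729 + 47836/23541 = -395026418/252571389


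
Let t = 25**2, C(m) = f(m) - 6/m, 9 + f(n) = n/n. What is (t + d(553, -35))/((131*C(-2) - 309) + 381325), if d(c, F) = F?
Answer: 590/380361 ≈ 0.0015512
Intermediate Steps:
f(n) = -8 (f(n) = -9 + n/n = -9 + 1 = -8)
C(m) = -8 - 6/m
t = 625
(t + d(553, -35))/((131*C(-2) - 309) + 381325) = (625 - 35)/((131*(-8 - 6/(-2)) - 309) + 381325) = 590/((131*(-8 - 6*(-1/2)) - 309) + 381325) = 590/((131*(-8 + 3) - 309) + 381325) = 590/((131*(-5) - 309) + 381325) = 590/((-655 - 309) + 381325) = 590/(-964 + 381325) = 590/380361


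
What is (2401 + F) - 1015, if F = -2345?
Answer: -959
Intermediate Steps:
(2401 + F) - 1015 = (2401 - 2345) - 1015 = 56 - 1015 = -959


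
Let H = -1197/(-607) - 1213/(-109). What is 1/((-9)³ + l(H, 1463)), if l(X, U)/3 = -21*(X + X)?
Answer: -66163/157445091 ≈ -0.00042023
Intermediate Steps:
H = 866764/66163 (H = -1197*(-1/607) - 1213*(-1/109) = 1197/607 + 1213/109 = 866764/66163 ≈ 13.100)
l(X, U) = -126*X (l(X, U) = 3*(-21*(X + X)) = 3*(-42*X) = -126*X)
1/((-9)³ + l(H, 1463)) = 1/((-9)³ - 126*866764/66163) = 1/(-729 - 109212264/66163) = 1/(-157445091/66163) = -66163/157445091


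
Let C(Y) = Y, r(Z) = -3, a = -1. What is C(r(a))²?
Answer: 9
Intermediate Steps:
C(r(a))² = (-3)² = 9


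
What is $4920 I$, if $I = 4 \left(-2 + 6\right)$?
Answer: $78720$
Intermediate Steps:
$I = 16$ ($I = 4 \cdot 4 = 16$)
$4920 I = 4920 \cdot 16 = 78720$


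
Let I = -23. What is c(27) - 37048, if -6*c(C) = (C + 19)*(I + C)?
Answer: -111236/3 ≈ -37079.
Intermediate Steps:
c(C) = -(-23 + C)*(19 + C)/6 (c(C) = -(C + 19)*(-23 + C)/6 = -(19 + C)*(-23 + C)/6 = -(-23 + C)*(19 + C)/6)
c(27) - 37048 = (437/6 - ⅙*27² + (⅔)*27) - 37048 = (437/6 - ⅙*729 + 18) - 37048 = (437/6 - 243/2 + 18) - 37048 = -92/3 - 37048 = -111236/3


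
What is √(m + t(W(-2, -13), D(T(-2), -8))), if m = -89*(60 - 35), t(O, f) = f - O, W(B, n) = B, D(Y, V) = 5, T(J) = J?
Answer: I*√2218 ≈ 47.096*I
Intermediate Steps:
m = -2225 (m = -89*25 = -2225)
√(m + t(W(-2, -13), D(T(-2), -8))) = √(-2225 + (5 - 1*(-2))) = √(-2225 + (5 + 2)) = √(-2225 + 7) = √(-2218) = I*√2218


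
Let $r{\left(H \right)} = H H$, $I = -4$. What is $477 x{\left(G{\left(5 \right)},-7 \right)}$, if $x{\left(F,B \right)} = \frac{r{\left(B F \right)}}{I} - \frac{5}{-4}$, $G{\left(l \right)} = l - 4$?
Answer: $-5247$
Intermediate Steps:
$G{\left(l \right)} = -4 + l$ ($G{\left(l \right)} = l - 4 = -4 + l$)
$r{\left(H \right)} = H^{2}$
$x{\left(F,B \right)} = \frac{5}{4} - \frac{B^{2} F^{2}}{4}$ ($x{\left(F,B \right)} = \frac{\left(B F\right)^{2}}{-4} - \frac{5}{-4} = B^{2} F^{2} \left(- \frac{1}{4}\right) - - \frac{5}{4} = - \frac{B^{2} F^{2}}{4} + \frac{5}{4} = \frac{5}{4} - \frac{B^{2} F^{2}}{4}$)
$477 x{\left(G{\left(5 \right)},-7 \right)} = 477 \left(\frac{5}{4} - \frac{\left(-7\right)^{2} \left(-4 + 5\right)^{2}}{4}\right) = 477 \left(\frac{5}{4} - \frac{49 \cdot 1^{2}}{4}\right) = 477 \left(\frac{5}{4} - \frac{49}{4} \cdot 1\right) = 477 \left(\frac{5}{4} - \frac{49}{4}\right) = 477 \left(-11\right) = -5247$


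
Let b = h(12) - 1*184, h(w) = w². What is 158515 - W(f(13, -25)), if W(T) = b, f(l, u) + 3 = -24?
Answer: 158555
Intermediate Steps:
f(l, u) = -27 (f(l, u) = -3 - 24 = -27)
b = -40 (b = 12² - 1*184 = 144 - 184 = -40)
W(T) = -40
158515 - W(f(13, -25)) = 158515 - 1*(-40) = 158515 + 40 = 158555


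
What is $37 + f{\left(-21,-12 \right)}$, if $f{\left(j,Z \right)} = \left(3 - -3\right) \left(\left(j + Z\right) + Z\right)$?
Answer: $-233$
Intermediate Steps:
$f{\left(j,Z \right)} = 6 j + 12 Z$ ($f{\left(j,Z \right)} = \left(3 + 3\right) \left(\left(Z + j\right) + Z\right) = 6 \left(j + 2 Z\right) = 6 j + 12 Z$)
$37 + f{\left(-21,-12 \right)} = 37 + \left(6 \left(-21\right) + 12 \left(-12\right)\right) = 37 - 270 = -233$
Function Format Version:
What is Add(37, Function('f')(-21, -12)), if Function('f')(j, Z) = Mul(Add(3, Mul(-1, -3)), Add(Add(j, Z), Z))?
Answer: -233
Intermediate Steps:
Function('f')(j, Z) = Add(Mul(6, j), Mul(12, Z)) (Function('f')(j, Z) = Mul(Add(3, 3), Add(Add(Z, j), Z)) = Mul(6, Add(j, Mul(2, Z))) = Add(Mul(6, j), Mul(12, Z)))
Add(37, Function('f')(-21, -12)) = Add(37, Add(Mul(6, -21), Mul(12, -12))) = Add(37, Add(-126, -144)) = Add(37, -270) = -233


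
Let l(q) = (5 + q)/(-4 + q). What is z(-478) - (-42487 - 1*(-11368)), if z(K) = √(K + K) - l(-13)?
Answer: 529015/17 + 2*I*√239 ≈ 31119.0 + 30.919*I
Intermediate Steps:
l(q) = (5 + q)/(-4 + q)
z(K) = -8/17 + √2*√K (z(K) = √(K + K) - (5 - 13)/(-4 - 13) = √(2*K) - (-8)/(-17) = √2*√K - (-1)*(-8)/17 = √2*√K - 1*8/17 = √2*√K - 8/17 = -8/17 + √2*√K)
z(-478) - (-42487 - 1*(-11368)) = (-8/17 + √2*√(-478)) - (-42487 - 1*(-11368)) = (-8/17 + √2*(I*√478)) - (-42487 + 11368) = (-8/17 + 2*I*√239) - 1*(-31119) = (-8/17 + 2*I*√239) + 31119 = 529015/17 + 2*I*√239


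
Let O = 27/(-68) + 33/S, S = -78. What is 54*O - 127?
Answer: -75709/442 ≈ -171.29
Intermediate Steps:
O = -725/884 (O = 27/(-68) + 33/(-78) = 27*(-1/68) + 33*(-1/78) = -27/68 - 11/26 = -725/884 ≈ -0.82014)
54*O - 127 = 54*(-725/884) - 127 = -19575/442 - 127 = -75709/442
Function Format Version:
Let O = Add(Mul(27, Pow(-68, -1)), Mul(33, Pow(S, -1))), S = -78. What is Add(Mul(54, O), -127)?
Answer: Rational(-75709, 442) ≈ -171.29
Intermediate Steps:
O = Rational(-725, 884) (O = Add(Mul(27, Pow(-68, -1)), Mul(33, Pow(-78, -1))) = Add(Mul(27, Rational(-1, 68)), Mul(33, Rational(-1, 78))) = Add(Rational(-27, 68), Rational(-11, 26)) = Rational(-725, 884) ≈ -0.82014)
Add(Mul(54, O), -127) = Add(Mul(54, Rational(-725, 884)), -127) = Add(Rational(-19575, 442), -127) = Rational(-75709, 442)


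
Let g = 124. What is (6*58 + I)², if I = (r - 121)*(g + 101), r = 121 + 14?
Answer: 12236004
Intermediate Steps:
r = 135
I = 3150 (I = (135 - 121)*(124 + 101) = 14*225 = 3150)
(6*58 + I)² = (6*58 + 3150)² = (348 + 3150)² = 3498² = 12236004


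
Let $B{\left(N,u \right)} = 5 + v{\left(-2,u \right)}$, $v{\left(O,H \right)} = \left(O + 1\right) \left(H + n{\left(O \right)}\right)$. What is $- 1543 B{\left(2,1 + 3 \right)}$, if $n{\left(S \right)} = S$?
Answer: $-4629$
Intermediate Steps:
$v{\left(O,H \right)} = \left(1 + O\right) \left(H + O\right)$ ($v{\left(O,H \right)} = \left(O + 1\right) \left(H + O\right) = \left(1 + O\right) \left(H + O\right)$)
$B{\left(N,u \right)} = 7 - u$ ($B{\left(N,u \right)} = 5 + \left(u - 2 + \left(-2\right)^{2} + u \left(-2\right)\right) = 5 + \left(u - 2 + 4 - 2 u\right) = 5 - \left(-2 + u\right) = 7 - u$)
$- 1543 B{\left(2,1 + 3 \right)} = - 1543 \left(7 - \left(1 + 3\right)\right) = - 1543 \left(7 - 4\right) = \left(-1543\right) 3 = -4629$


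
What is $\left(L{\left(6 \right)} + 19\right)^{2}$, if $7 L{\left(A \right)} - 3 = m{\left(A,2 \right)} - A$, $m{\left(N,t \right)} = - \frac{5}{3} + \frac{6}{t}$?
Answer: $\frac{155236}{441} \approx 352.01$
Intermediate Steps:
$m{\left(N,t \right)} = - \frac{5}{3} + \frac{6}{t}$ ($m{\left(N,t \right)} = \left(-5\right) \frac{1}{3} + \frac{6}{t} = - \frac{5}{3} + \frac{6}{t}$)
$L{\left(A \right)} = \frac{13}{21} - \frac{A}{7}$ ($L{\left(A \right)} = \frac{3}{7} + \frac{\left(- \frac{5}{3} + \frac{6}{2}\right) - A}{7} = \frac{3}{7} + \frac{\left(- \frac{5}{3} + 6 \cdot \frac{1}{2}\right) - A}{7} = \frac{3}{7} + \frac{\left(- \frac{5}{3} + 3\right) - A}{7} = \frac{3}{7} + \frac{\frac{4}{3} - A}{7} = \frac{3}{7} - \left(- \frac{4}{21} + \frac{A}{7}\right) = \frac{13}{21} - \frac{A}{7}$)
$\left(L{\left(6 \right)} + 19\right)^{2} = \left(\left(\frac{13}{21} - \frac{6}{7}\right) + 19\right)^{2} = \left(- \frac{5}{21} + 19\right)^{2} = \left(\frac{394}{21}\right)^{2} = \frac{155236}{441}$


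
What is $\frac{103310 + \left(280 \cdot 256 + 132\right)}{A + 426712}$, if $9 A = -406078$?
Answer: $\frac{788049}{1717165} \approx 0.45892$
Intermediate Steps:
$A = - \frac{406078}{9}$ ($A = \frac{1}{9} \left(-406078\right) = - \frac{406078}{9} \approx -45120.0$)
$\frac{103310 + \left(280 \cdot 256 + 132\right)}{A + 426712} = \frac{103310 + \left(280 \cdot 256 + 132\right)}{- \frac{406078}{9} + 426712} = \frac{103310 + \left(71680 + 132\right)}{\frac{3434330}{9}} = \left(103310 + 71812\right) \frac{9}{3434330} = 175122 \cdot \frac{9}{3434330} = \frac{788049}{1717165}$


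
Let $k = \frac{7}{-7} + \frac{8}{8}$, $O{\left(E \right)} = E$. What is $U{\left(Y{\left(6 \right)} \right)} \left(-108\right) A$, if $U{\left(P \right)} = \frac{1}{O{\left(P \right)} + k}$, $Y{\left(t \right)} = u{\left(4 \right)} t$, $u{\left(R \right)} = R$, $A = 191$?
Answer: $- \frac{1719}{2} \approx -859.5$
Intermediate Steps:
$k = 0$ ($k = 7 \left(- \frac{1}{7}\right) + 8 \cdot \frac{1}{8} = -1 + 1 = 0$)
$Y{\left(t \right)} = 4 t$
$U{\left(P \right)} = \frac{1}{P}$ ($U{\left(P \right)} = \frac{1}{P + 0} = \frac{1}{P}$)
$U{\left(Y{\left(6 \right)} \right)} \left(-108\right) A = \frac{1}{4 \cdot 6} \left(-108\right) 191 = \frac{1}{24} \left(-108\right) 191 = \left(- \frac{9}{2}\right) 191 = - \frac{1719}{2}$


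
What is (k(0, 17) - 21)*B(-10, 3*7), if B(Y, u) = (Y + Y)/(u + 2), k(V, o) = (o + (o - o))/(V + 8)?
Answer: 755/46 ≈ 16.413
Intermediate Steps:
k(V, o) = o/(8 + V) (k(V, o) = (o + 0)/(8 + V) = o/(8 + V))
B(Y, u) = 2*Y/(2 + u) (B(Y, u) = (2*Y)/(2 + u) = 2*Y/(2 + u))
(k(0, 17) - 21)*B(-10, 3*7) = (17/(8 + 0) - 21)*(2*(-10)/(2 + 3*7)) = (17/8 - 21)*(2*(-10)/(2 + 21)) = (17*(1/8) - 21)*(2*(-10)/23) = (17/8 - 21)*(2*(-10)*(1/23)) = -151/8*(-20/23) = 755/46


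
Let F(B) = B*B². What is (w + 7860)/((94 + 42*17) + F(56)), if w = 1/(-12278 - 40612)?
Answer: 415715399/9331065360 ≈ 0.044552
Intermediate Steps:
w = -1/52890 (w = 1/(-52890) = -1/52890 ≈ -1.8907e-5)
F(B) = B³
(w + 7860)/((94 + 42*17) + F(56)) = (-1/52890 + 7860)/((94 + 42*17) + 56³) = 415715399/(52890*((94 + 714) + 175616)) = 415715399/(52890*(808 + 175616)) = (415715399/52890)/176424 = (415715399/52890)*(1/176424) = 415715399/9331065360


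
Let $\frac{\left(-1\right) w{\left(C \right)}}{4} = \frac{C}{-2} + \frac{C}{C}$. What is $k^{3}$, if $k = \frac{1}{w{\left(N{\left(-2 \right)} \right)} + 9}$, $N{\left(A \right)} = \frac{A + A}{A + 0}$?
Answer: $\frac{1}{729} \approx 0.0013717$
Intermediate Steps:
$N{\left(A \right)} = 2$ ($N{\left(A \right)} = \frac{2 A}{A} = 2$)
$w{\left(C \right)} = -4 + 2 C$ ($w{\left(C \right)} = - 4 \left(\frac{C}{-2} + \frac{C}{C}\right) = - 4 \left(C \left(- \frac{1}{2}\right) + 1\right) = - 4 \left(- \frac{C}{2} + 1\right) = - 4 \left(1 - \frac{C}{2}\right) = -4 + 2 C$)
$k = \frac{1}{9}$ ($k = \frac{1}{\left(-4 + 2 \cdot 2\right) + 9} = \frac{1}{\left(-4 + 4\right) + 9} = \frac{1}{0 + 9} = \frac{1}{9} \approx 0.11111$)
$k^{3} = \left(\frac{1}{9}\right)^{3} = \frac{1}{729}$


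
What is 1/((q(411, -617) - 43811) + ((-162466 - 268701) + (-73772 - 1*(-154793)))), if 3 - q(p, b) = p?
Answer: -1/394365 ≈ -2.5357e-6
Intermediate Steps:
q(p, b) = 3 - p
1/((q(411, -617) - 43811) + ((-162466 - 268701) + (-73772 - 1*(-154793)))) = 1/(((3 - 1*411) - 43811) + ((-162466 - 268701) + (-73772 - 1*(-154793)))) = 1/(((3 - 411) - 43811) + (-431167 + (-73772 + 154793))) = 1/((-408 - 43811) + (-431167 + 81021)) = 1/(-44219 - 350146) = 1/(-394365) = -1/394365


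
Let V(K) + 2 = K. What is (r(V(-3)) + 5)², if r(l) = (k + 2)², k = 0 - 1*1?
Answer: 36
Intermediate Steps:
k = -1 (k = 0 - 1 = -1)
V(K) = -2 + K
r(l) = 1 (r(l) = (-1 + 2)² = 1² = 1)
(r(V(-3)) + 5)² = (1 + 5)² = 6² = 36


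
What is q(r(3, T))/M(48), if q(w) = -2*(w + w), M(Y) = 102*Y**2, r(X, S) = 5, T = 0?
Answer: -5/58752 ≈ -8.5103e-5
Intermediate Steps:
q(w) = -4*w
q(r(3, T))/M(48) = (-4*5)/((102*48**2)) = -20/(102*2304) = -20/235008 = -20*1/235008 = -5/58752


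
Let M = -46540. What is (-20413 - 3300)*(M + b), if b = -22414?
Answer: 1635106202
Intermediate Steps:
(-20413 - 3300)*(M + b) = (-20413 - 3300)*(-46540 - 22414) = -23713*(-68954) = 1635106202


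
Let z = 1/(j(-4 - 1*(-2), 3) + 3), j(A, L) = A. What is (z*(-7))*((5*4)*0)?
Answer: 0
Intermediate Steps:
z = 1 (z = 1/((-4 - 1*(-2)) + 3) = 1/((-4 + 2) + 3) = 1/(-2 + 3) = 1/1 = 1)
(z*(-7))*((5*4)*0) = (1*(-7))*((5*4)*0) = -140*0 = -7*0 = 0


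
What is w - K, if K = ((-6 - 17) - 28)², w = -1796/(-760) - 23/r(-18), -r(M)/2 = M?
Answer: -8889523/3420 ≈ -2599.3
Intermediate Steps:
r(M) = -2*M
w = 5897/3420 (w = -1796/(-760) - 23/((-2*(-18))) = -1796*(-1/760) - 23/36 = 449/190 - 23*1/36 = 449/190 - 23/36 = 5897/3420 ≈ 1.7243)
K = 2601 (K = (-23 - 28)² = (-51)² = 2601)
w - K = 5897/3420 - 1*2601 = 5897/3420 - 2601 = -8889523/3420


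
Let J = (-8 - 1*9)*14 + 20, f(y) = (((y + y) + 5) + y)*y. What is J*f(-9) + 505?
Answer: -42659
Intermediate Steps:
f(y) = y*(5 + 3*y) (f(y) = ((2*y + 5) + y)*y = ((5 + 2*y) + y)*y = (5 + 3*y)*y = y*(5 + 3*y))
J = -218 (J = (-8 - 9)*14 + 20 = -17*14 + 20 = -238 + 20 = -218)
J*f(-9) + 505 = -(-1962)*(5 + 3*(-9)) + 505 = -(-1962)*(5 - 27) + 505 = -(-1962)*(-22) + 505 = -218*198 + 505 = -43164 + 505 = -42659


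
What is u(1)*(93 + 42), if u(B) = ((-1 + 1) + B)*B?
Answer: 135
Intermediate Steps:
u(B) = B² (u(B) = (0 + B)*B = B*B = B²)
u(1)*(93 + 42) = 1²*(93 + 42) = 1*135 = 135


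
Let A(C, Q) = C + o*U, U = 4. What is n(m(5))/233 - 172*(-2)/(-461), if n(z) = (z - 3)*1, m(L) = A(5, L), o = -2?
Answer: -82918/107413 ≈ -0.77195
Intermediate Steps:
A(C, Q) = -8 + C (A(C, Q) = C - 2*4 = C - 8 = -8 + C)
m(L) = -3 (m(L) = -8 + 5 = -3)
n(z) = -3 + z (n(z) = (-3 + z)*1 = -3 + z)
n(m(5))/233 - 172*(-2)/(-461) = (-3 - 3)/233 - 172*(-2)/(-461) = -6*1/233 + 344*(-1/461) = -6/233 - 344/461 = -82918/107413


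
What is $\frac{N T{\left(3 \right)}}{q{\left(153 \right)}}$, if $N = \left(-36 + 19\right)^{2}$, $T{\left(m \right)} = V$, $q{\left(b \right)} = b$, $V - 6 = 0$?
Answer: $\frac{34}{3} \approx 11.333$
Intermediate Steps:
$V = 6$ ($V = 6 + 0 = 6$)
$T{\left(m \right)} = 6$
$N = 289$ ($N = \left(-17\right)^{2} = 289$)
$\frac{N T{\left(3 \right)}}{q{\left(153 \right)}} = \frac{289 \cdot 6}{153} = 1734 \cdot \frac{1}{153} = \frac{34}{3}$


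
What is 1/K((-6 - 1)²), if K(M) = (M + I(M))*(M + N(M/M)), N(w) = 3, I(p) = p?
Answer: 1/5096 ≈ 0.00019623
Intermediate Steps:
K(M) = 2*M*(3 + M) (K(M) = (M + M)*(M + 3) = (2*M)*(3 + M) = 2*M*(3 + M))
1/K((-6 - 1)²) = 1/(2*(-6 - 1)²*(3 + (-6 - 1)²)) = 1/(2*(-7)²*(3 + (-7)²)) = 1/(2*49*(3 + 49)) = 1/(2*49*52) = 1/5096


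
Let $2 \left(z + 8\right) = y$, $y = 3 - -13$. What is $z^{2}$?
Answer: $0$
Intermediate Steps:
$y = 16$ ($y = 3 + 13 = 16$)
$z = 0$ ($z = -8 + \frac{1}{2} \cdot 16 = -8 + 8 = 0$)
$z^{2} = 0^{2} = 0$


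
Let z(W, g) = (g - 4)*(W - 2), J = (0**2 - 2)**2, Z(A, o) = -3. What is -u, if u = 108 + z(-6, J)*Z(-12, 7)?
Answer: -108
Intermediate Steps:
J = 4 (J = (0 - 2)**2 = (-2)**2 = 4)
z(W, g) = (-4 + g)*(-2 + W)
u = 108 (u = 108 + (8 - 4*(-6) - 2*4 - 6*4)*(-3) = 108 + (8 + 24 - 8 - 24)*(-3) = 108 + 0*(-3) = 108 + 0 = 108)
-u = -1*108 = -108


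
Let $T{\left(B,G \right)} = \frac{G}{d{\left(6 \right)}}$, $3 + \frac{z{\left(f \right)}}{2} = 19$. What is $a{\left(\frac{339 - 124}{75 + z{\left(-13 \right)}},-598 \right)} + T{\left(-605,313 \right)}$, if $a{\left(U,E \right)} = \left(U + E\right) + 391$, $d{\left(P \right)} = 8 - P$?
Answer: $- \frac{10377}{214} \approx -48.491$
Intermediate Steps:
$z{\left(f \right)} = 32$ ($z{\left(f \right)} = -6 + 2 \cdot 19 = -6 + 38 = 32$)
$T{\left(B,G \right)} = \frac{G}{2}$ ($T{\left(B,G \right)} = \frac{G}{8 - 6} = \frac{G}{2}$)
$a{\left(U,E \right)} = 391 + E + U$ ($a{\left(U,E \right)} = \left(E + U\right) + 391 = 391 + E + U$)
$a{\left(\frac{339 - 124}{75 + z{\left(-13 \right)}},-598 \right)} + T{\left(-605,313 \right)} = \left(391 - 598 + \frac{339 - 124}{75 + 32}\right) + \frac{1}{2} \cdot 313 = \left(391 - 598 + \frac{215}{107}\right) + \frac{313}{2} = - \frac{21934}{107} + \frac{313}{2} = - \frac{10377}{214}$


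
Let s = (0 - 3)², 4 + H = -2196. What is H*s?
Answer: -19800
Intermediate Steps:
H = -2200 (H = -4 - 2196 = -2200)
s = 9 (s = (-3)² = 9)
H*s = -2200*9 = -19800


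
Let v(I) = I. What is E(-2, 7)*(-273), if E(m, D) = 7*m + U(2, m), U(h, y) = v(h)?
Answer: 3276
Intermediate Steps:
U(h, y) = h
E(m, D) = 2 + 7*m (E(m, D) = 7*m + 2 = 2 + 7*m)
E(-2, 7)*(-273) = (2 + 7*(-2))*(-273) = (2 - 14)*(-273) = -12*(-273) = 3276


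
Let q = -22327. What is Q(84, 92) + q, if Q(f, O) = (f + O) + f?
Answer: -22067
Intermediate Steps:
Q(f, O) = O + 2*f (Q(f, O) = (O + f) + f = O + 2*f)
Q(84, 92) + q = (92 + 2*84) - 22327 = (92 + 168) - 22327 = 260 - 22327 = -22067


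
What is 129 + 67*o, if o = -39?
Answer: -2484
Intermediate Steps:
129 + 67*o = 129 + 67*(-39) = 129 - 2613 = -2484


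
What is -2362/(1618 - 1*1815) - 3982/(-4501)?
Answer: 11415816/886697 ≈ 12.875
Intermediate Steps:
-2362/(1618 - 1*1815) - 3982/(-4501) = -2362/(1618 - 1815) - 3982*(-1/4501) = -2362/(-197) + 3982/4501 = -2362*(-1/197) + 3982/4501 = 2362/197 + 3982/4501 = 11415816/886697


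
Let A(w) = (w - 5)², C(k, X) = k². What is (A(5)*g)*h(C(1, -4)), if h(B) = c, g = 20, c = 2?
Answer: 0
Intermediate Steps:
A(w) = (-5 + w)²
h(B) = 2
(A(5)*g)*h(C(1, -4)) = ((-5 + 5)²*20)*2 = (0²*20)*2 = (0*20)*2 = 0*2 = 0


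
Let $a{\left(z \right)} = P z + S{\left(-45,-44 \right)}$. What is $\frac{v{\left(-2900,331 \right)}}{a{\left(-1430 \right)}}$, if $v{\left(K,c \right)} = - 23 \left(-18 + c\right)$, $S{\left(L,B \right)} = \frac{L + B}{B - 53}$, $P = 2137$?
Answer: $\frac{698303}{296423181} \approx 0.0023558$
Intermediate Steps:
$S{\left(L,B \right)} = \frac{B + L}{-53 + B}$
$v{\left(K,c \right)} = 414 - 23 c$
$a{\left(z \right)} = \frac{89}{97} + 2137 z$ ($a{\left(z \right)} = 2137 z + \frac{-44 - 45}{-53 - 44} = 2137 z + \frac{1}{-97} \left(-89\right) = 2137 z - - \frac{89}{97} = 2137 z + \frac{89}{97} = \frac{89}{97} + 2137 z$)
$\frac{v{\left(-2900,331 \right)}}{a{\left(-1430 \right)}} = \frac{414 - 7613}{\frac{89}{97} + 2137 \left(-1430\right)} = \frac{414 - 7613}{\frac{89}{97} - 3055910} = - \frac{7199}{- \frac{296423181}{97}} = \left(-7199\right) \left(- \frac{97}{296423181}\right) = \frac{698303}{296423181}$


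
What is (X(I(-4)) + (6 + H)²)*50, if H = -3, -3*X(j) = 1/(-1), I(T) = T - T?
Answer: 1400/3 ≈ 466.67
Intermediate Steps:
I(T) = 0
X(j) = ⅓ (X(j) = -⅓/(-1) = -⅓*(-1) = ⅓)
(X(I(-4)) + (6 + H)²)*50 = (⅓ + (6 - 3)²)*50 = (⅓ + 3²)*50 = (⅓ + 9)*50 = (28/3)*50 = 1400/3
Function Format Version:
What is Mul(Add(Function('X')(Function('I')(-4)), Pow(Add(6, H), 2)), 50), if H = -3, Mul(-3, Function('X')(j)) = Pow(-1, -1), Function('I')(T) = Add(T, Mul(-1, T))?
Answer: Rational(1400, 3) ≈ 466.67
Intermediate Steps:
Function('I')(T) = 0
Function('X')(j) = Rational(1, 3) (Function('X')(j) = Mul(Rational(-1, 3), Pow(-1, -1)) = Mul(Rational(-1, 3), -1) = Rational(1, 3))
Mul(Add(Function('X')(Function('I')(-4)), Pow(Add(6, H), 2)), 50) = Mul(Add(Rational(1, 3), Pow(Add(6, -3), 2)), 50) = Mul(Add(Rational(1, 3), Pow(3, 2)), 50) = Mul(Add(Rational(1, 3), 9), 50) = Mul(Rational(28, 3), 50) = Rational(1400, 3)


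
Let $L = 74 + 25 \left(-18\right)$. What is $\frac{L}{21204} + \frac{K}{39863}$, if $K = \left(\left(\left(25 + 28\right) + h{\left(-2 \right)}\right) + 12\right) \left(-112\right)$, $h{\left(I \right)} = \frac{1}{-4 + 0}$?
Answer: $- \frac{42189974}{211313763} \approx -0.19966$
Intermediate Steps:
$h{\left(I \right)} = - \frac{1}{4}$ ($h{\left(I \right)} = \frac{1}{-4} = - \frac{1}{4}$)
$L = -376$ ($L = 74 - 450 = -376$)
$K = -7252$ ($K = \left(\left(\left(25 + 28\right) - \frac{1}{4}\right) + 12\right) \left(-112\right) = \left(\left(53 - \frac{1}{4}\right) + 12\right) \left(-112\right) = \left(\frac{211}{4} + 12\right) \left(-112\right) = \frac{259}{4} \left(-112\right) = -7252$)
$\frac{L}{21204} + \frac{K}{39863} = - \frac{376}{21204} - \frac{7252}{39863} = \left(-376\right) \frac{1}{21204} - \frac{7252}{39863} = - \frac{94}{5301} - \frac{7252}{39863} = - \frac{42189974}{211313763}$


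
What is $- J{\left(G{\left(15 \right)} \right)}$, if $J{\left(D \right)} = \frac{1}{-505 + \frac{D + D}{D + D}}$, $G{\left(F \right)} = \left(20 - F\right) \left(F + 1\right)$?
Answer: $\frac{1}{504} \approx 0.0019841$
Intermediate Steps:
$G{\left(F \right)} = \left(1 + F\right) \left(20 - F\right)$ ($G{\left(F \right)} = \left(20 - F\right) \left(1 + F\right) = \left(1 + F\right) \left(20 - F\right)$)
$J{\left(D \right)} = - \frac{1}{504}$ ($J{\left(D \right)} = \frac{1}{-505 + \frac{2 D}{2 D}} = \frac{1}{-505 + 2 D \frac{1}{2 D}} = \frac{1}{-505 + 1} = \frac{1}{-504} = - \frac{1}{504}$)
$- J{\left(G{\left(15 \right)} \right)} = \left(-1\right) \left(- \frac{1}{504}\right) = \frac{1}{504}$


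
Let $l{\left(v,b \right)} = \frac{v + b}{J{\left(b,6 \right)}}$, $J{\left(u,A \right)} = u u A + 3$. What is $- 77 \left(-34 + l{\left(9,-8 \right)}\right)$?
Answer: $\frac{1013089}{387} \approx 2617.8$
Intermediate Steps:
$J{\left(u,A \right)} = 3 + A u^{2}$ ($J{\left(u,A \right)} = u^{2} A + 3 = A u^{2} + 3 = 3 + A u^{2}$)
$l{\left(v,b \right)} = \frac{b + v}{3 + 6 b^{2}}$ ($l{\left(v,b \right)} = \frac{v + b}{3 + 6 b^{2}} = \frac{b + v}{3 + 6 b^{2}}$)
$- 77 \left(-34 + l{\left(9,-8 \right)}\right) = - 77 \left(-34 + \frac{-8 + 9}{3 \left(1 + 2 \left(-8\right)^{2}\right)}\right) = - 77 \left(-34 + \frac{1}{3} \frac{1}{1 + 2 \cdot 64} \cdot 1\right) = - 77 \left(-34 + \frac{1}{3} \frac{1}{1 + 128} \cdot 1\right) = - 77 \left(-34 + \frac{1}{3} \cdot \frac{1}{129} \cdot 1\right) = - 77 \left(-34 + \frac{1}{387}\right) = \left(-77\right) \left(- \frac{13157}{387}\right) = \frac{1013089}{387}$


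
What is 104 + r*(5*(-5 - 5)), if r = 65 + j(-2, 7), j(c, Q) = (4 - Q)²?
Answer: -3596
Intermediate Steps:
r = 74 (r = 65 + (-4 + 7)² = 65 + 3² = 65 + 9 = 74)
104 + r*(5*(-5 - 5)) = 104 + 74*(5*(-5 - 5)) = 104 + 74*(5*(-10)) = 104 + 74*(-50) = 104 - 3700 = -3596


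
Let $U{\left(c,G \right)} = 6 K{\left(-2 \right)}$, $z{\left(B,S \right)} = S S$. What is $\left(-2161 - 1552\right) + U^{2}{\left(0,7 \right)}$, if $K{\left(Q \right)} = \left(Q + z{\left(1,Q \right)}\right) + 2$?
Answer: $-3137$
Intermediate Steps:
$z{\left(B,S \right)} = S^{2}$
$K{\left(Q \right)} = 2 + Q + Q^{2}$ ($K{\left(Q \right)} = \left(Q + Q^{2}\right) + 2 = 2 + Q + Q^{2}$)
$U{\left(c,G \right)} = 24$ ($U{\left(c,G \right)} = 6 \left(2 - 2 + \left(-2\right)^{2}\right) = 6 \left(2 - 2 + 4\right) = 6 \cdot 4 = 24$)
$\left(-2161 - 1552\right) + U^{2}{\left(0,7 \right)} = \left(-2161 - 1552\right) + 24^{2} = -3713 + 576 = -3137$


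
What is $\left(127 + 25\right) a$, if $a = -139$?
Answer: $-21128$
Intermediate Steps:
$\left(127 + 25\right) a = \left(127 + 25\right) \left(-139\right) = 152 \left(-139\right) = -21128$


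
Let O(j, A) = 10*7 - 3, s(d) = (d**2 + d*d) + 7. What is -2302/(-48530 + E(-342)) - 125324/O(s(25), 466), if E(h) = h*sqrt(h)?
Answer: 3*(-21430404*sqrt(38) + 1013636581*I)/(67*(-24265*I + 513*sqrt(38))) ≈ -1870.5 - 0.0060786*I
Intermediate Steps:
s(d) = 7 + 2*d**2 (s(d) = (d**2 + d**2) + 7 = 2*d**2 + 7 = 7 + 2*d**2)
E(h) = h**(3/2)
O(j, A) = 67 (O(j, A) = 70 - 3 = 67)
-2302/(-48530 + E(-342)) - 125324/O(s(25), 466) = -2302/(-48530 + (-342)**(3/2)) - 125324/67 = -2302/(-48530 - 1026*I*sqrt(38)) - 125324*1/67 = -2302/(-48530 - 1026*I*sqrt(38)) - 125324/67 = -125324/67 - 2302/(-48530 - 1026*I*sqrt(38))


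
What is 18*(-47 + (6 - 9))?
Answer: -900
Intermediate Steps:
18*(-47 + (6 - 9)) = 18*(-47 - 3) = 18*(-50) = -900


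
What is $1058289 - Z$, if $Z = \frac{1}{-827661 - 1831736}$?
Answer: $\frac{2814410591734}{2659397} \approx 1.0583 \cdot 10^{6}$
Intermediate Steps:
$Z = - \frac{1}{2659397}$ ($Z = \frac{1}{-2659397} = - \frac{1}{2659397} \approx -3.7603 \cdot 10^{-7}$)
$1058289 - Z = 1058289 - - \frac{1}{2659397} = 1058289 + \frac{1}{2659397} = \frac{2814410591734}{2659397}$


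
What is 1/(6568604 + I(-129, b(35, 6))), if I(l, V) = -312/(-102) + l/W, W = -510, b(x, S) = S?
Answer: 170/1116663243 ≈ 1.5224e-7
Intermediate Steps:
I(l, V) = 52/17 - l/510 (I(l, V) = -312/(-102) + l/(-510) = -312*(-1/102) + l*(-1/510) = 52/17 - l/510)
1/(6568604 + I(-129, b(35, 6))) = 1/(6568604 + (52/17 - 1/510*(-129))) = 1/(6568604 + (52/17 + 43/170)) = 1/(6568604 + 563/170) = 1/(1116663243/170) = 170/1116663243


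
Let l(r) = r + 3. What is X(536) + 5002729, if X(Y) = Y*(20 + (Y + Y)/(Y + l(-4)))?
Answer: 2682769807/535 ≈ 5.0145e+6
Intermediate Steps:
l(r) = 3 + r
X(Y) = Y*(20 + 2*Y/(-1 + Y)) (X(Y) = Y*(20 + (Y + Y)/(Y + (3 - 4))) = Y*(20 + (2*Y)/(Y - 1)) = Y*(20 + (2*Y)/(-1 + Y)) = Y*(20 + 2*Y/(-1 + Y)))
X(536) + 5002729 = 2*536*(-10 + 11*536)/(-1 + 536) + 5002729 = 2*536*(-10 + 5896)/535 + 5002729 = 2*536*(1/535)*5886 + 5002729 = 6309792/535 + 5002729 = 2682769807/535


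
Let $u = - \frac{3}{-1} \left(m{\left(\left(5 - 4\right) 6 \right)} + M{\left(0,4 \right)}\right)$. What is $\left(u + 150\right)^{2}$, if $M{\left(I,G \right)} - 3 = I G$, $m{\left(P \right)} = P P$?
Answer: $71289$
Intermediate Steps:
$m{\left(P \right)} = P^{2}$
$M{\left(I,G \right)} = 3 + G I$ ($M{\left(I,G \right)} = 3 + I G = 3 + G I$)
$u = 117$ ($u = - \frac{3}{-1} \left(\left(\left(5 - 4\right) 6\right)^{2} + \left(3 + 4 \cdot 0\right)\right) = \left(-3\right) \left(-1\right) \left(\left(1 \cdot 6\right)^{2} + \left(3 + 0\right)\right) = 3 \left(6^{2} + 3\right) = 3 \left(36 + 3\right) = 3 \cdot 39 = 117$)
$\left(u + 150\right)^{2} = \left(117 + 150\right)^{2} = 267^{2} = 71289$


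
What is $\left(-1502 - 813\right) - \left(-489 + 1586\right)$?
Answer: $-3412$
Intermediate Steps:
$\left(-1502 - 813\right) - \left(-489 + 1586\right) = -2315 - 1097 = -3412$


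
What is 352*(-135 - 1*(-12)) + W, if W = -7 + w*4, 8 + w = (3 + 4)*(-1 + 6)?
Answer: -43195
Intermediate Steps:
w = 27 (w = -8 + (3 + 4)*(-1 + 6) = -8 + 7*5 = -8 + 35 = 27)
W = 101 (W = -7 + 27*4 = -7 + 108 = 101)
352*(-135 - 1*(-12)) + W = 352*(-135 - 1*(-12)) + 101 = 352*(-135 + 12) + 101 = 352*(-123) + 101 = -43296 + 101 = -43195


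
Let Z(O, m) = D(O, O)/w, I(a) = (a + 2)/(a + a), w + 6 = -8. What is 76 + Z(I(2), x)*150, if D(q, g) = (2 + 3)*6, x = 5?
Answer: -1718/7 ≈ -245.43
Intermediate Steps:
w = -14 (w = -6 - 8 = -14)
I(a) = (2 + a)/(2*a) (I(a) = (2 + a)/((2*a)) = (2 + a)*(1/(2*a)) = (2 + a)/(2*a))
D(q, g) = 30 (D(q, g) = 5*6 = 30)
Z(O, m) = -15/7 (Z(O, m) = 30/(-14) = 30*(-1/14) = -15/7)
76 + Z(I(2), x)*150 = 76 - 15/7*150 = 76 - 2250/7 = -1718/7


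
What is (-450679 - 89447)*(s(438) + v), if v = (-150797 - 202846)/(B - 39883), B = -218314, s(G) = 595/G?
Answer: -27773535389829/18848381 ≈ -1.4735e+6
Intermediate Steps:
v = 353643/258197 (v = (-150797 - 202846)/(-218314 - 39883) = -353643/(-258197) = -353643*(-1/258197) = 353643/258197 ≈ 1.3697)
(-450679 - 89447)*(s(438) + v) = (-450679 - 89447)*(595/438 + 353643/258197) = -540126*(595*(1/438) + 353643/258197) = -540126*(595/438 + 353643/258197) = -540126*308522849/113090286 = -27773535389829/18848381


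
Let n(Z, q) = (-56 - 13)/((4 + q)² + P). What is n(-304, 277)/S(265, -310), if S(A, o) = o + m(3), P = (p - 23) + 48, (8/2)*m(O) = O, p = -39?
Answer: 276/97657439 ≈ 2.8262e-6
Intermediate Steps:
m(O) = O/4
P = -14 (P = (-39 - 23) + 48 = -62 + 48 = -14)
n(Z, q) = -69/(-14 + (4 + q)²) (n(Z, q) = (-56 - 13)/((4 + q)² - 14) = -69/(-14 + (4 + q)²))
S(A, o) = ¾ + o (S(A, o) = o + (¼)*3 = o + ¾ = ¾ + o)
n(-304, 277)/S(265, -310) = (-69/(-14 + (4 + 277)²))/(¾ - 310) = (-69/(-14 + 281²))/(-1237/4) = -69/(-14 + 78961)*(-4/1237) = -69/78947*(-4/1237) = 276/97657439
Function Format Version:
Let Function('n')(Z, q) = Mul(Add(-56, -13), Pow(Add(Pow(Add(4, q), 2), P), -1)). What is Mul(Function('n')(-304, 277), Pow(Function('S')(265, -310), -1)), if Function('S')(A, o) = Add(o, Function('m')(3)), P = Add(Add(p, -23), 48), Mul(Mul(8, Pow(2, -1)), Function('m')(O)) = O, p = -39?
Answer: Rational(276, 97657439) ≈ 2.8262e-6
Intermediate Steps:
Function('m')(O) = Mul(Rational(1, 4), O)
P = -14 (P = Add(Add(-39, -23), 48) = Add(-62, 48) = -14)
Function('n')(Z, q) = Mul(-69, Pow(Add(-14, Pow(Add(4, q), 2)), -1)) (Function('n')(Z, q) = Mul(Add(-56, -13), Pow(Add(Pow(Add(4, q), 2), -14), -1)) = Mul(-69, Pow(Add(-14, Pow(Add(4, q), 2)), -1)))
Function('S')(A, o) = Add(Rational(3, 4), o) (Function('S')(A, o) = Add(o, Mul(Rational(1, 4), 3)) = Add(o, Rational(3, 4)) = Add(Rational(3, 4), o))
Mul(Function('n')(-304, 277), Pow(Function('S')(265, -310), -1)) = Mul(Mul(-69, Pow(Add(-14, Pow(Add(4, 277), 2)), -1)), Pow(Add(Rational(3, 4), -310), -1)) = Mul(Mul(-69, Pow(Add(-14, Pow(281, 2)), -1)), Pow(Rational(-1237, 4), -1)) = Mul(Mul(-69, Pow(Add(-14, 78961), -1)), Rational(-4, 1237)) = Mul(Mul(-69, Pow(78947, -1)), Rational(-4, 1237)) = Mul(Mul(-69, Rational(1, 78947)), Rational(-4, 1237)) = Mul(Rational(-69, 78947), Rational(-4, 1237)) = Rational(276, 97657439)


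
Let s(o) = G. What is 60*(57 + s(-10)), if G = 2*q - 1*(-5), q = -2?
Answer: 3480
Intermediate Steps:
G = 1 (G = 2*(-2) - 1*(-5) = -4 + 5 = 1)
s(o) = 1
60*(57 + s(-10)) = 60*(57 + 1) = 60*58 = 3480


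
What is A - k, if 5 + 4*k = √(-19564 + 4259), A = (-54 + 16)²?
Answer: 5781/4 - I*√15305/4 ≈ 1445.3 - 30.928*I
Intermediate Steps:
A = 1444 (A = (-38)² = 1444)
k = -5/4 + I*√15305/4 (k = -5/4 + √(-19564 + 4259)/4 = -5/4 + √(-15305)/4 = -5/4 + (I*√15305)/4 = -5/4 + I*√15305/4 ≈ -1.25 + 30.928*I)
A - k = 1444 - (-5/4 + I*√15305/4) = 1444 + (5/4 - I*√15305/4) = 5781/4 - I*√15305/4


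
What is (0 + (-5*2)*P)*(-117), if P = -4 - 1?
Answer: -5850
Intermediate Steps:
P = -5
(0 + (-5*2)*P)*(-117) = (0 - 5*2*(-5))*(-117) = (0 - 10*(-5))*(-117) = (0 + 50)*(-117) = 50*(-117) = -5850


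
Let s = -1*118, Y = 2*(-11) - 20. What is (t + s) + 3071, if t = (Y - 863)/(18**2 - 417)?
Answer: 275534/93 ≈ 2962.7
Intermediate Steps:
Y = -42 (Y = -22 - 20 = -42)
t = 905/93 (t = (-42 - 863)/(18**2 - 417) = -905/(324 - 417) = -905/(-93) = -905*(-1/93) = 905/93 ≈ 9.7312)
s = -118
(t + s) + 3071 = (905/93 - 118) + 3071 = -10069/93 + 3071 = 275534/93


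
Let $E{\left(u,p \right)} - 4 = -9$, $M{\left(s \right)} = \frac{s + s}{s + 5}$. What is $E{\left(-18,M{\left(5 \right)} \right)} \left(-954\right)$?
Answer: $4770$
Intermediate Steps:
$M{\left(s \right)} = \frac{2 s}{5 + s}$
$E{\left(u,p \right)} = -5$ ($E{\left(u,p \right)} = 4 - 9 = -5$)
$E{\left(-18,M{\left(5 \right)} \right)} \left(-954\right) = \left(-5\right) \left(-954\right) = 4770$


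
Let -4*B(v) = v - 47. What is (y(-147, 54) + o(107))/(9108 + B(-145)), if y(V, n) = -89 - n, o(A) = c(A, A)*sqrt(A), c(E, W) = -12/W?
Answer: -143/9156 - sqrt(107)/81641 ≈ -0.015745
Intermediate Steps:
B(v) = 47/4 - v/4 (B(v) = -(v - 47)/4 = -(-47 + v)/4 = 47/4 - v/4)
o(A) = -12/sqrt(A) (o(A) = (-12/A)*sqrt(A) = -12/sqrt(A))
(y(-147, 54) + o(107))/(9108 + B(-145)) = ((-89 - 1*54) - 12*sqrt(107)/107)/(9108 + (47/4 - 1/4*(-145))) = ((-89 - 54) - 12*sqrt(107)/107)/(9108 + (47/4 + 145/4)) = (-143 - 12*sqrt(107)/107)/(9108 + 48) = (-143 - 12*sqrt(107)/107)/9156 = (-143 - 12*sqrt(107)/107)*(1/9156) = -143/9156 - sqrt(107)/81641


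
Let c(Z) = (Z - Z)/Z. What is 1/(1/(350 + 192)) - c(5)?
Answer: 542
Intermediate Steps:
c(Z) = 0 (c(Z) = 0/Z = 0)
1/(1/(350 + 192)) - c(5) = 1/(1/(350 + 192)) - 1*0 = 1/(1/542) + 0 = 542 + 0 = 542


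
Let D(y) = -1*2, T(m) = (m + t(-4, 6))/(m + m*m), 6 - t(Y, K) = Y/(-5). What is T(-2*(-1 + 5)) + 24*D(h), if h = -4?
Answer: -961/20 ≈ -48.050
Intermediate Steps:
t(Y, K) = 6 + Y/5 (t(Y, K) = 6 - Y/(-5) = 6 - Y*(-1)/5 = 6 - (-1)*Y/5 = 6 + Y/5)
T(m) = (26/5 + m)/(m + m²) (T(m) = (m + (6 + (⅕)*(-4)))/(m + m*m) = (m + (6 - ⅘))/(m + m²) = (m + 26/5)/(m + m²) = (26/5 + m)/(m + m²))
D(y) = -2
T(-2*(-1 + 5)) + 24*D(h) = (26/5 - 2*(-1 + 5))/(((-2*(-1 + 5)))*(1 - 2*(-1 + 5))) + 24*(-2) = (26/5 - 2*4)/(((-2*4))*(1 - 2*4)) - 48 = (26/5 - 8)/((-8)*(1 - 8)) - 48 = -⅛*(-14/5)/(-7) - 48 = -⅛*(-⅐)*(-14/5) - 48 = -1/20 - 48 = -961/20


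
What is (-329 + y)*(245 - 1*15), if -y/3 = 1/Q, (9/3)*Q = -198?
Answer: -832255/11 ≈ -75660.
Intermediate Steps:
Q = -66 (Q = (1/3)*(-198) = -66)
y = 1/22 (y = -3/(-66) = -3*(-1/66) = 1/22 ≈ 0.045455)
(-329 + y)*(245 - 1*15) = (-329 + 1/22)*(245 - 1*15) = -7237*(245 - 15)/22 = -7237/22*230 = -832255/11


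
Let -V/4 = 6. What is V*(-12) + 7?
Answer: 295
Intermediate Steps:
V = -24 (V = -4*6 = -24)
V*(-12) + 7 = -24*(-12) + 7 = 288 + 7 = 295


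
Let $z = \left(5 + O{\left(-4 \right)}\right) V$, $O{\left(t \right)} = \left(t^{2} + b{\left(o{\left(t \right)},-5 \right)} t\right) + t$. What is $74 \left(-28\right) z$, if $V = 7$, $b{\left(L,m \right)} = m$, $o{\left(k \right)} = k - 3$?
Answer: $-536648$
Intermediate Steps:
$o{\left(k \right)} = -3 + k$
$O{\left(t \right)} = t^{2} - 4 t$ ($O{\left(t \right)} = \left(t^{2} - 5 t\right) + t = t^{2} - 4 t$)
$z = 259$ ($z = \left(5 - 4 \left(-4 - 4\right)\right) 7 = \left(5 - -32\right) 7 = \left(5 + 32\right) 7 = 37 \cdot 7 = 259$)
$74 \left(-28\right) z = 74 \left(-28\right) 259 = \left(-2072\right) 259 = -536648$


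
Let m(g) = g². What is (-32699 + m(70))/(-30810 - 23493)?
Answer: 27799/54303 ≈ 0.51192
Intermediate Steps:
(-32699 + m(70))/(-30810 - 23493) = (-32699 + 70²)/(-30810 - 23493) = (-32699 + 4900)/(-54303) = -27799*(-1/54303) = 27799/54303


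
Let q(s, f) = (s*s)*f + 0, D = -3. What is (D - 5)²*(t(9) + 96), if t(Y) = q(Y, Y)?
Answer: 52800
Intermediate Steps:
q(s, f) = f*s² (q(s, f) = s²*f + 0 = f*s² + 0 = f*s²)
t(Y) = Y³ (t(Y) = Y*Y² = Y³)
(D - 5)²*(t(9) + 96) = (-3 - 5)²*(9³ + 96) = (-8)²*(729 + 96) = 64*825 = 52800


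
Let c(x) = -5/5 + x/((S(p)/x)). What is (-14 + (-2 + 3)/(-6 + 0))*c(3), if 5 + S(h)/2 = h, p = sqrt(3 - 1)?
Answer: 7735/276 + 255*sqrt(2)/92 ≈ 31.945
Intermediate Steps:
p = sqrt(2) ≈ 1.4142
S(h) = -10 + 2*h
c(x) = -1 + x**2/(-10 + 2*sqrt(2)) (c(x) = -5/5 + x/(((-10 + 2*sqrt(2))/x)) = -5*1/5 + x/(((-10 + 2*sqrt(2))/x)) = -1 + x*(x/(-10 + 2*sqrt(2))) = -1 + x**2/(-10 + 2*sqrt(2)))
(-14 + (-2 + 3)/(-6 + 0))*c(3) = (-14 + (-2 + 3)/(-6 + 0))*(-1 - 5/46*3**2 - 1/46*sqrt(2)*3**2) = (-14 + 1/(-6))*(-1 - 5/46*9 - 1/46*sqrt(2)*9) = (-14 + 1*(-1/6))*(-1 - 45/46 - 9*sqrt(2)/46) = (-14 - 1/6)*(-91/46 - 9*sqrt(2)/46) = -85*(-91/46 - 9*sqrt(2)/46)/6 = 7735/276 + 255*sqrt(2)/92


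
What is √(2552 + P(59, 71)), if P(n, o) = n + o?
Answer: 3*√298 ≈ 51.788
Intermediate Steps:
√(2552 + P(59, 71)) = √(2552 + (59 + 71)) = √(2552 + 130) = √2682 = 3*√298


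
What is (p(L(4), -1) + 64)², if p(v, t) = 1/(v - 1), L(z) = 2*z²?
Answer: 3940225/961 ≈ 4100.1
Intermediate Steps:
p(v, t) = 1/(-1 + v)
(p(L(4), -1) + 64)² = (1/(-1 + 2*4²) + 64)² = (1/(-1 + 2*16) + 64)² = (1/(-1 + 32) + 64)² = (1/31 + 64)² = (1985/31)² = 3940225/961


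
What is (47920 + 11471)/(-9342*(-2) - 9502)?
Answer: 59391/9182 ≈ 6.4682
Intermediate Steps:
(47920 + 11471)/(-9342*(-2) - 9502) = 59391/(18684 - 9502) = 59391/9182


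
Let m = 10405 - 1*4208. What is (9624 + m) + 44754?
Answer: 60575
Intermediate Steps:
m = 6197 (m = 10405 - 4208 = 6197)
(9624 + m) + 44754 = (9624 + 6197) + 44754 = 15821 + 44754 = 60575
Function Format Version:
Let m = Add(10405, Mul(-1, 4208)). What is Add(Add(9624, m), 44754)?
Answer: 60575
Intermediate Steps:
m = 6197 (m = Add(10405, -4208) = 6197)
Add(Add(9624, m), 44754) = Add(Add(9624, 6197), 44754) = Add(15821, 44754) = 60575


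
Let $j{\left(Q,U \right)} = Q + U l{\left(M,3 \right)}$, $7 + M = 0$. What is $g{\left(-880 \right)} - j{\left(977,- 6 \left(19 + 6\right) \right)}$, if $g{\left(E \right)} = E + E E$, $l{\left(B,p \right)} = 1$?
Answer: $772693$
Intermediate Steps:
$M = -7$ ($M = -7 + 0 = -7$)
$g{\left(E \right)} = E + E^{2}$
$j{\left(Q,U \right)} = Q + U$ ($j{\left(Q,U \right)} = Q + U 1 = Q + U$)
$g{\left(-880 \right)} - j{\left(977,- 6 \left(19 + 6\right) \right)} = - 880 \left(1 - 880\right) - \left(977 - 6 \left(19 + 6\right)\right) = \left(-880\right) \left(-879\right) - \left(977 - 150\right) = 773520 - \left(977 - 150\right) = 773520 - 827 = 772693$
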